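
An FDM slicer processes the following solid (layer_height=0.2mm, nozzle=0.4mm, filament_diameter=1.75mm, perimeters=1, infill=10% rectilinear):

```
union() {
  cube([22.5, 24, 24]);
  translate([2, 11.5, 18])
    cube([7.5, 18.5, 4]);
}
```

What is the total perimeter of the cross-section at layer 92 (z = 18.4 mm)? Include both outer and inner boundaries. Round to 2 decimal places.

105.00 mm

At z = 18.4 mm: the 22.5×24 cube contributes its full rectangle (perimeter 93.00 mm); the cube at (2, 11.5) (footprint 7.5×18.5) is included at this height (perimeter 52.00 mm); Combining (union): the regions partially overlap (shared area 93.75 mm²), so the edge portions inside another operand are dropped and the merged outline is re-measured after clipping — boundary = 105.00 mm. Overall, the cross-section is a single solid region. Total boundary length (outer) = 105.00 mm.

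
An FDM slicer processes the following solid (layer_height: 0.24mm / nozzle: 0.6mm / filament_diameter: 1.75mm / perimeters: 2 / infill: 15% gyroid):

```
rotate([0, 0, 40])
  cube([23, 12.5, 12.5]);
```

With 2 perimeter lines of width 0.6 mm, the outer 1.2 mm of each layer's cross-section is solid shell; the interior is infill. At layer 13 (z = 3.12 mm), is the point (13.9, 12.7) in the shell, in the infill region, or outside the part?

shell

At z = 3.12 mm: the cube is present — its section is the full 23×12.5 rectangle; (rotated 40° about Z; rotation is an isometry so areas/perimeters/island counts are preserved). Overall, the cross-section is a single solid region. Undo the 40° rotation: the query point maps to (18.811, 0.794) in the un-rotated model frame. The nearest boundary edge runs (0.00, 0.00)→(23.00, 0.00); distance from the point to it = 0.79 mm. The point is inside the cross-section, 0.79 mm from the nearest boundary — within the 1.2 mm shell band (2 × 0.6).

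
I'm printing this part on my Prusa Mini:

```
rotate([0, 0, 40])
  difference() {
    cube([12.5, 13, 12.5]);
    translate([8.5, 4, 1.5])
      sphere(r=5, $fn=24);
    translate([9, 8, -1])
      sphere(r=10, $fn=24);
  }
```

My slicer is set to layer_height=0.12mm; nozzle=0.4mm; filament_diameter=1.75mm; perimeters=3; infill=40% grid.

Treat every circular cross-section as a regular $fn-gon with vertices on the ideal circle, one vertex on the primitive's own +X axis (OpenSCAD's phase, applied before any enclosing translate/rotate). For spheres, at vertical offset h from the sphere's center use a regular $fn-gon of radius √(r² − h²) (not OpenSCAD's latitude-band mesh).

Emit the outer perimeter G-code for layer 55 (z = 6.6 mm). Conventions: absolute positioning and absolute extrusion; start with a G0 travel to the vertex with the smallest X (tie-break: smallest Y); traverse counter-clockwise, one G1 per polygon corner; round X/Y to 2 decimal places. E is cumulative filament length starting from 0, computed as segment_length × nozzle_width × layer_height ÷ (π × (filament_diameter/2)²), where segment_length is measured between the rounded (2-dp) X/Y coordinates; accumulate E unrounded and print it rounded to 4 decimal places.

G0 X-8.36 Y9.96 Z6.60
G1 X0.00 Y0.00 E0.2595
G1 X9.58 Y8.03 E0.5090
G1 X7.93 Y10.00 E0.5602
G1 X7.86 Y9.69 E0.5666
G1 X7.08 Y8.19 E0.6003
G1 X5.93 Y6.93 E0.6344
G1 X4.50 Y6.02 E0.6682
G1 X2.88 Y5.51 E0.7021
G1 X1.19 Y5.44 E0.7358
G1 X-0.47 Y5.81 E0.7698
G1 X-1.98 Y6.59 E0.8037
G1 X-3.23 Y7.74 E0.8376
G1 X-4.14 Y9.17 E0.8714
G1 X-4.65 Y10.78 E0.9051
G1 X-4.72 Y12.48 E0.9391
G1 X-4.58 Y13.13 E0.9523
G1 X-8.36 Y9.96 E1.0508

At z = 6.6 mm: the 12.5×13 cube contributes its full rectangle; the sphere at (8.5, 4) is absent (|z−center|=5.100 > r=5); the r=10 sphere at (9, 8) contributes a regular 24-gon of circumradius √(10²−7.6²) = 6.499; Taking the first minus the rest: starting from the 12.5×13 cube, the r=10 sphere at (9, 8) partially overlaps it — only the 100.47 mm² overlap (of its 131.19 mm²) is removed, clipping the outline — 1 connected region; (rotated 40° about Z; rotation is an isometry so areas/perimeters/island counts are preserved). The outline is a single polygon with 17 vertices. Extrusion per mm of travel: 0.4 × 0.12 / (π × 0.875²) = 0.019956. Accumulating E over each segment gives final E = 1.0508.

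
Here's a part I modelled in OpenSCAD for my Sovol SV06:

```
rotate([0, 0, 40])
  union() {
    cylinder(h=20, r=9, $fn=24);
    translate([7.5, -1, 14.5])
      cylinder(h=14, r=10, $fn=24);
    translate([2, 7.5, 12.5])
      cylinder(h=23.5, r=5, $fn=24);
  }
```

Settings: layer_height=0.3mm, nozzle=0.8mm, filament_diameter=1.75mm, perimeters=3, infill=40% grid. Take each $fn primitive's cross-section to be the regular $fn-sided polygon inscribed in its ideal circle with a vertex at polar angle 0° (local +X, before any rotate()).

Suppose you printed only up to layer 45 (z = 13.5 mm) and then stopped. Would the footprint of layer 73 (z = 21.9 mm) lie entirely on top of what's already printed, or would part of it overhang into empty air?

Compare the two slices. At z = 13.5: the cylinder: section is a regular 24-gon, circumradius r=9 (area = (24/2)·9.000²·sin(360°/24) = 251.57 mm²); the cylinder at (7.5, -1) is absent (z outside [14.5, 28.5]); the cylinder at (2, 7.5): section is a regular 24-gon, circumradius r=5 (area = (24/2)·5.000²·sin(360°/24) = 77.65 mm²); Merging all regions: the regions partially overlap — summed areas 329.22 mm² minus the doubly-counted overlap 45.82 mm² gives 283.40 mm² — area = 283.40 mm²; (rotated 40° about Z; rotation is an isometry so areas/perimeters/island counts are preserved). At z = 21.9: the cylinder is absent (z outside [0, 20]); the r=10 cylinder at (7.5, -1) gives a regular 24-gon of circumradius 10 (constant along its height) (area = (24/2)·10.000²·sin(360°/24) = 310.58 mm²); the r=5 cylinder at (2, 7.5) contributes a regular 24-gon of circumradius 5 (area = (24/2)·5.000²·sin(360°/24) = 77.65 mm²); Merging all regions: the regions partially overlap — summed areas 388.23 mm² minus the doubly-counted overlap 32.94 mm² gives 355.29 mm² — area = 355.29 mm²; (rotated 40° about Z; rotation is an isometry so areas/perimeters/island counts are preserved). Checking containment: at z = 21.9 the cross-section extends beyond the z = 13.5 cross-section by about 165.00 mm².

part overhangs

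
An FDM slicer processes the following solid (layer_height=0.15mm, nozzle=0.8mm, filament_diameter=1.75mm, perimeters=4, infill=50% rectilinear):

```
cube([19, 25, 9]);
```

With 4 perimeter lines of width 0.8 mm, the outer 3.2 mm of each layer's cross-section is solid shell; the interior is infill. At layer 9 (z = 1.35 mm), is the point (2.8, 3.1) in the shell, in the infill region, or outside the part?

At z = 1.35 mm: the cube (footprint 19×25) is included at this height. Overall, the cross-section is a single solid region. The nearest boundary edge runs (0.00, 25.00)→(0.00, 0.00); distance from the point to it = 2.80 mm. The point is inside the cross-section, 2.80 mm from the nearest boundary — within the 3.2 mm shell band (4 × 0.8).

shell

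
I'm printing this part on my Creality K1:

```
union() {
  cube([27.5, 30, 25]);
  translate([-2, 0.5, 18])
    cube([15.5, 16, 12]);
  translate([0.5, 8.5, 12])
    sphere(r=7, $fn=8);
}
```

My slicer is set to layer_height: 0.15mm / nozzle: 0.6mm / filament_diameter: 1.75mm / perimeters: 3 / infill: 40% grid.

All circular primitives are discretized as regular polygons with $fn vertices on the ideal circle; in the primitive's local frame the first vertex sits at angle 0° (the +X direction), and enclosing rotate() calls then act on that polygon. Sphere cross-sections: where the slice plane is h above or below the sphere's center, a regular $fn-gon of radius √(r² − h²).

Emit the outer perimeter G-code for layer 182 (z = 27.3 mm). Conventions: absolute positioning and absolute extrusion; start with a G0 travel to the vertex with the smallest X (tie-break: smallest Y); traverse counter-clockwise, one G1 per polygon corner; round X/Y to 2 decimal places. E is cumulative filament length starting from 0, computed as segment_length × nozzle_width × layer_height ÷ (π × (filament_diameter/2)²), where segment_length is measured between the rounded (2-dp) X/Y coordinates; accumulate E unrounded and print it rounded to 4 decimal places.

G0 X-2.00 Y0.50 Z27.30
G1 X13.50 Y0.50 E0.5800
G1 X13.50 Y16.50 E1.1787
G1 X-2.00 Y16.50 E1.7586
G1 X-2.00 Y0.50 E2.3573

At z = 27.3 mm: the cube is not intersected at this z (z outside [0, 25]); the cube at (-2, 0.5) is present — its section is the full 15.5×16 rectangle; the sphere at (0.5, 8.5) is not intersected at this z (|z−center|=15.300 > r=7); Merging all regions: only the 15.5×16 cube at (-2, 0.5) is present, so the union is just that shape — 1 connected region. The outline is a single polygon with 4 vertices. Extrusion per mm of travel: 0.6 × 0.15 / (π × 0.875²) = 0.037418. Accumulating E over each segment gives final E = 2.3573.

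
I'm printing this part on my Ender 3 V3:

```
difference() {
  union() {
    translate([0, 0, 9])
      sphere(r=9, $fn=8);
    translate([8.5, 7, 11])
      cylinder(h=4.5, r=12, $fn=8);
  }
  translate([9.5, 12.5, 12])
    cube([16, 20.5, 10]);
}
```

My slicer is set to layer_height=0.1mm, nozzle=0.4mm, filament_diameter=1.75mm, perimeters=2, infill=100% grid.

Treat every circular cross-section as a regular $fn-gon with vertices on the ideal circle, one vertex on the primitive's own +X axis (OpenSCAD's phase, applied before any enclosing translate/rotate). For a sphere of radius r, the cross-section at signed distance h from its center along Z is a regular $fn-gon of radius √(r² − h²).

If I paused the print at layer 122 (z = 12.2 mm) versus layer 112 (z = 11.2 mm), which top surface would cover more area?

Layer 122 (z = 12.2): the r=9 sphere contributes a regular 8-gon of circumradius √(9²−3.2²) = 8.412 (area = (8/2)·8.412²·sin(360°/8) = 200.14 mm²); the cylinder at (8.5, 7): section is a regular 8-gon, circumradius r=12 (area = (8/2)·12.000²·sin(360°/8) = 407.29 mm²); Taking the union: the regions partially overlap — summed areas 607.43 mm² minus the doubly-counted overlap 89.97 mm² gives 517.46 mm² — area = 517.46 mm²; the 16×20.5 cube at (9.5, 12.5) contributes its full rectangle (area 328.00 mm²); Taking the first minus the rest: starting from the result so far (517.46 mm²), the 16×20.5 cube at (9.5, 12.5) partially overlaps it — only the 35.80 mm² overlap (of its 328.00 mm²) is removed, clipping the outline — area = 481.67 mm². So its area = 481.67 mm². Layer 112 (z = 11.2): the r=9 sphere slices to a regular 8-gon of circumradius 8.727 (√(r²−h²) with h=2.2 from center) (area = (8/2)·8.727²·sin(360°/8) = 215.41 mm²); the cylinder at (8.5, 7): section is a regular 8-gon, circumradius r=12 (area = (8/2)·12.000²·sin(360°/8) = 407.29 mm²); Taking the union: the regions partially overlap — summed areas 622.71 mm² minus the doubly-counted overlap 96.22 mm² gives 526.48 mm² — area = 526.48 mm²; the cube at (9.5, 12.5) does not reach this height (z outside [12, 22]); After the difference (first − rest): none of the subtracted shapes is present at this height, so that combined region is unchanged — area = 526.48 mm². So its area = 526.48 mm². Layer 112 is larger (526.48 vs 481.67 mm²).

layer 112 (z = 11.2 mm)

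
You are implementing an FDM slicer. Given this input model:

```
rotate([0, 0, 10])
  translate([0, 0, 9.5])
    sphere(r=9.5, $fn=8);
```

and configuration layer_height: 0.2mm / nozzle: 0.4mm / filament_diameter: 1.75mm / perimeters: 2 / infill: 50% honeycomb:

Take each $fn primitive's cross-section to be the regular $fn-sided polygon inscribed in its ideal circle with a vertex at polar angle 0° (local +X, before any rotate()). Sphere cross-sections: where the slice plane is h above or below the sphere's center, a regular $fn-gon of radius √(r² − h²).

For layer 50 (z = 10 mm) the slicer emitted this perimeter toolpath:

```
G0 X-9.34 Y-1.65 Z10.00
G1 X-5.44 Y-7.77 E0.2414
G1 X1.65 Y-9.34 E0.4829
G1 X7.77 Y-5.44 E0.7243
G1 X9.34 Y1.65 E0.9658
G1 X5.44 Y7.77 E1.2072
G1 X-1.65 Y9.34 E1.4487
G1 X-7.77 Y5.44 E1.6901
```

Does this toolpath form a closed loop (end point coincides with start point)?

Start point (G0): (-9.34, -1.65). End point (last G1): the path does not return to the start — open.

no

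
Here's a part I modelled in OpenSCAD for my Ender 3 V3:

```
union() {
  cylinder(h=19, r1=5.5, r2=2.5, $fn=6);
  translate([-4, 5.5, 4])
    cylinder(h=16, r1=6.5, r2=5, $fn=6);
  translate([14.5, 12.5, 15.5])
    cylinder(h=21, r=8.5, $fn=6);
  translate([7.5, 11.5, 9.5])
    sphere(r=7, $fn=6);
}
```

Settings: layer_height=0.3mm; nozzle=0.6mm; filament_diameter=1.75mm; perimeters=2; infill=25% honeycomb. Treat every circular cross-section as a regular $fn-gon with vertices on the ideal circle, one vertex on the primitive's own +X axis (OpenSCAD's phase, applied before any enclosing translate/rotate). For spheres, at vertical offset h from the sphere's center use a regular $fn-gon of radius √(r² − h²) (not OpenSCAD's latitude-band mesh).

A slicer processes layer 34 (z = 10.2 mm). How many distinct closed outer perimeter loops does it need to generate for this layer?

2

At z = 10.2 mm: the cone (r1=5.5→r2=2.5) has section circumradius 3.889 here — a regular 6-gon; the cone at (-4, 5.5) (r1=6.5→r2=5) has section circumradius 5.919 here — a regular 6-gon; the cylinder at (14.5, 12.5) is absent (z outside [15.5, 36.5]); the r=7 sphere at (7.5, 11.5) contributes a regular 6-gon of circumradius √(7²−0.7²) = 6.965; Taking the union: the regions partially overlap (shared area 7.88 mm²), so overlapping operands fuse into one piece — 2 connected regions. The result has 2 disconnected regions.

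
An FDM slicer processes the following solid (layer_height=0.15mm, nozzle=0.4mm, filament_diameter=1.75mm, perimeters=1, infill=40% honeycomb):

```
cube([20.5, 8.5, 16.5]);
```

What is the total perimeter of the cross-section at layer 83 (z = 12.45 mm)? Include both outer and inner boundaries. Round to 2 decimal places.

At z = 12.45 mm: the cube is present — its section is the full 20.5×8.5 rectangle (perimeter 58.00 mm). Overall, the cross-section is a single solid region. Total boundary length (outer) = 58.00 mm.

58.00 mm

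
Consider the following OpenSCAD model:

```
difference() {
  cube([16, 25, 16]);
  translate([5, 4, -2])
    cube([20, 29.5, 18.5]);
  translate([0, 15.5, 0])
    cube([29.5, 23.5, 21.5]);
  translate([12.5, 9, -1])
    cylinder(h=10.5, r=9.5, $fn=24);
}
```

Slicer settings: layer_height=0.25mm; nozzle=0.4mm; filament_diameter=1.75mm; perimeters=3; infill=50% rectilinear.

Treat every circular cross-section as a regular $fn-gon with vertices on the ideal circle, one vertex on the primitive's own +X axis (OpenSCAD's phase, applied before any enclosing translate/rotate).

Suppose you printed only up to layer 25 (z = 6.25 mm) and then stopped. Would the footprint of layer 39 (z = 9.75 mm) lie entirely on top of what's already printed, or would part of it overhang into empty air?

part overhangs

Compare the two slices. At z = 6.25: the cube is present — its section is the full 16×25 rectangle (area 400.00 mm²); the cube at (5, 4) is present — its section is the full 20×29.5 rectangle (area 590.00 mm²); the cube at (0, 15.5) is present — its section is the full 29.5×23.5 rectangle (area 693.25 mm²); the r=9.5 cylinder at (12.5, 9) gives a regular 24-gon of circumradius 9.5 (constant along its height) (area = (24/2)·9.500²·sin(360°/24) = 280.30 mm²); Subtracting the remaining from the first: starting from the 16×25 cube (400.00 mm²), the 20×29.5 cube at (5, 4) partially overlaps it — only the 231.00 mm² overlap (of its 590.00 mm²) is removed, clipping the outline; the 29.5×23.5 cube at (0, 15.5) partially overlaps it — only the 47.50 mm² overlap (of its 693.25 mm²) is removed, clipping the outline; the r=9.5 cylinder at (12.5, 9) partially overlaps it — only the 53.25 mm² overlap (of its 280.30 mm²) is removed, clipping the outline — area = 68.25 mm². At z = 9.75: the cube (footprint 16×25) is included at this height (area 400.00 mm²); the cube at (5, 4) is present — its section is the full 20×29.5 rectangle (area 590.00 mm²); the cube at (0, 15.5) is present — its section is the full 29.5×23.5 rectangle (area 693.25 mm²); the cylinder at (12.5, 9) does not reach this height (z outside [-1, 9.5]); Taking the first minus the rest: starting from the 16×25 cube (400.00 mm²), the 20×29.5 cube at (5, 4) partially overlaps it — only the 231.00 mm² overlap (of its 590.00 mm²) is removed, clipping the outline; the 29.5×23.5 cube at (0, 15.5) partially overlaps it — only the 47.50 mm² overlap (of its 693.25 mm²) is removed, clipping the outline — area = 121.50 mm². Checking containment: at z = 9.75 the cross-section extends beyond the z = 6.25 cross-section by about 53.25 mm².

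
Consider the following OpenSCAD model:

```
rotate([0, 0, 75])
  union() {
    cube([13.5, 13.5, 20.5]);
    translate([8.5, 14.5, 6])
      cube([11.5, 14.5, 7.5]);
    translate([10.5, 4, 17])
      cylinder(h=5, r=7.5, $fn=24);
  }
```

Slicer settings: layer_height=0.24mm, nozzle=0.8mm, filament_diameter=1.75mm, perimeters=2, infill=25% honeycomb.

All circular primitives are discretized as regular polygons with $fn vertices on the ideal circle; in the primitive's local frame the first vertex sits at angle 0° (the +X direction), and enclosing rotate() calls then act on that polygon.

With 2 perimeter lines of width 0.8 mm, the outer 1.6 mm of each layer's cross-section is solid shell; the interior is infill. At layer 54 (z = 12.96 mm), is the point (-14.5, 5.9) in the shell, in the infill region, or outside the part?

outside

At z = 12.96 mm: the cube is present — its section is the full 13.5×13.5 rectangle; the cube at (8.5, 14.5) is present — its section is the full 11.5×14.5 rectangle; the cylinder at (10.5, 4) is not intersected at this z (z outside [17, 22]); Taking the union: the 2 present regions are separate (no shared area or edge), so areas and boundary lengths simply add and each stays a separate island — 2 connected regions; (whole slice rotated 75° about Z — lengths, areas and connectivity unchanged). Overall, the cross-section has 2 separate islands. Undo the 75° rotation: the query point maps to (1.946, 15.533) in the un-rotated model frame. The nearest boundary edge runs (0.00, 13.50)→(13.50, 13.50); distance from the point to it = 2.03 mm. The point is not inside any of the regions above, so it lies outside the cross-section (2.03 mm from the nearest boundary).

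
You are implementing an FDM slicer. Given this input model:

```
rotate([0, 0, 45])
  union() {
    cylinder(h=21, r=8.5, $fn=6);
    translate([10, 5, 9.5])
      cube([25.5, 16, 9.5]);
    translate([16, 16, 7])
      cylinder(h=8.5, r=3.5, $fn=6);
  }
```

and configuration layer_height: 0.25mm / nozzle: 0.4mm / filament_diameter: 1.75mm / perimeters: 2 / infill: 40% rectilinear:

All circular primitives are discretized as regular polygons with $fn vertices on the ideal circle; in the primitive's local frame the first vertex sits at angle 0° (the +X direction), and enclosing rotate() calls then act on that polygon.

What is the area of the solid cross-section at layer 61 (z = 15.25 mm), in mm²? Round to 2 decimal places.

At z = 15.25 mm: the r=8.5 cylinder contributes a regular 6-gon of circumradius 8.5 (area = (6/2)·8.500²·sin(360°/6) = 187.71 mm²); the 25.5×16 cube at (10, 5) contributes its full rectangle (area 408.00 mm²); the cylinder at (16, 16): section is a regular 6-gon, circumradius r=3.5 (area = (6/2)·3.500²·sin(360°/6) = 31.83 mm²); Taking the union: the regions partially overlap — summed areas 627.54 mm² minus the doubly-counted overlap 31.83 mm² gives 595.71 mm² — area = 595.71 mm²; (rotated 45° about Z; rotation is an isometry so areas/perimeters/island counts are preserved). Overall, the cross-section has 2 separate islands. Net area = 595.71 mm².

595.71 mm²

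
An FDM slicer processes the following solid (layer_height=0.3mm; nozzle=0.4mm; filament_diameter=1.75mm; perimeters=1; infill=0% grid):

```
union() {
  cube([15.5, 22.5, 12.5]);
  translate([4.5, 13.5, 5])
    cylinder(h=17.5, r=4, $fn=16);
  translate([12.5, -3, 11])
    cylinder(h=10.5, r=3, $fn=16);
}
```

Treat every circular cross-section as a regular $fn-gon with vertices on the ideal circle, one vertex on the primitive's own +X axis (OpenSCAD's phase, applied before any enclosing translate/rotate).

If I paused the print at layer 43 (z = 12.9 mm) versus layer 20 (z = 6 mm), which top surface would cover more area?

Layer 43 (z = 12.9): the cube is absent (z outside [0, 12.5]); the cylinder at (4.5, 13.5): section is a regular 16-gon, circumradius r=4 (area = (16/2)·4.000²·sin(360°/16) = 48.98 mm²); the r=3 cylinder at (12.5, -3) contributes a regular 16-gon of circumradius 3 (area = (16/2)·3.000²·sin(360°/16) = 27.55 mm²); Taking the union: the 2 present regions are separate (no shared area or edge), so areas and boundary lengths simply add and each stays a separate island — area = 76.54 mm². So its area = 76.54 mm². Layer 20 (z = 6): the 15.5×22.5 cube contributes its full rectangle (area 348.75 mm²); the r=4 cylinder at (4.5, 13.5) contributes a regular 16-gon of circumradius 4 (area = (16/2)·4.000²·sin(360°/16) = 48.98 mm²); the cylinder at (12.5, -3) is absent (z outside [11, 21.5]); Combining (union): the r=4 cylinder at (4.5, 13.5) lies entirely inside the 15.5×22.5 cube, so the union is just the 15.5×22.5 cube — area = 348.75 mm². So its area = 348.75 mm². Layer 20 is larger (348.75 vs 76.54 mm²).

layer 20 (z = 6 mm)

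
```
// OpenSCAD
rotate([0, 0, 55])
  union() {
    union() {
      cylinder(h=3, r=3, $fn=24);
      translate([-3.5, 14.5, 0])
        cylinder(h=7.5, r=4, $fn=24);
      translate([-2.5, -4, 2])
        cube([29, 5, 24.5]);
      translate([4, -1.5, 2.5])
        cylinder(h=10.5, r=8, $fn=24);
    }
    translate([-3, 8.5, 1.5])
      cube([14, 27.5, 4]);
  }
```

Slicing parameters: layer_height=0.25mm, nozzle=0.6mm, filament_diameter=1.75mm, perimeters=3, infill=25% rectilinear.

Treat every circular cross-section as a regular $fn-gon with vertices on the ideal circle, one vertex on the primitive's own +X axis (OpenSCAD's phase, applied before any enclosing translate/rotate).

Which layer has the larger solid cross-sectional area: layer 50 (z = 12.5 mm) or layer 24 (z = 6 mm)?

layer 24 (z = 6 mm)

Layer 50 (z = 12.5): the cylinder is absent (z outside [0, 3]); the cylinder at (-3.5, 14.5) does not reach this height (z outside [0, 7.5]); the cube at (-2.5, -4) (footprint 29×5) is included at this height (area 145.00 mm²); the r=8 cylinder at (4, -1.5) contributes a regular 24-gon of circumradius 8 (area = (24/2)·8.000²·sin(360°/24) = 198.77 mm²); Merging all regions: the regions partially overlap — summed areas 343.77 mm² minus the doubly-counted overlap 71.63 mm² gives 272.15 mm² — area = 272.15 mm²; the cube at (-3, 8.5) does not reach this height (z outside [1.5, 5.5]); Taking the union: only that combined region is present, so the union is just that shape — area = 272.15 mm²; (whole slice rotated 55° about Z — lengths, areas and connectivity unchanged). So its area = 272.15 mm². Layer 24 (z = 6): the cylinder is absent (z outside [0, 3]); the r=4 cylinder at (-3.5, 14.5) gives a regular 24-gon of circumradius 4 (constant along its height) (area = (24/2)·4.000²·sin(360°/24) = 49.69 mm²); the 29×5 cube at (-2.5, -4) contributes its full rectangle (area 145.00 mm²); the r=8 cylinder at (4, -1.5) gives a regular 24-gon of circumradius 8 (constant along its height) (area = (24/2)·8.000²·sin(360°/24) = 198.77 mm²); Taking the union: the regions partially overlap — summed areas 393.47 mm² minus the doubly-counted overlap 71.63 mm² gives 321.84 mm² — area = 321.84 mm²; the cube at (-3, 8.5) is absent (z outside [1.5, 5.5]); Merging all regions: only that combined region is present, so the union is just that shape — area = 321.84 mm²; (whole slice rotated 55° about Z — lengths, areas and connectivity unchanged). So its area = 321.84 mm². Layer 24 is larger (321.84 vs 272.15 mm²).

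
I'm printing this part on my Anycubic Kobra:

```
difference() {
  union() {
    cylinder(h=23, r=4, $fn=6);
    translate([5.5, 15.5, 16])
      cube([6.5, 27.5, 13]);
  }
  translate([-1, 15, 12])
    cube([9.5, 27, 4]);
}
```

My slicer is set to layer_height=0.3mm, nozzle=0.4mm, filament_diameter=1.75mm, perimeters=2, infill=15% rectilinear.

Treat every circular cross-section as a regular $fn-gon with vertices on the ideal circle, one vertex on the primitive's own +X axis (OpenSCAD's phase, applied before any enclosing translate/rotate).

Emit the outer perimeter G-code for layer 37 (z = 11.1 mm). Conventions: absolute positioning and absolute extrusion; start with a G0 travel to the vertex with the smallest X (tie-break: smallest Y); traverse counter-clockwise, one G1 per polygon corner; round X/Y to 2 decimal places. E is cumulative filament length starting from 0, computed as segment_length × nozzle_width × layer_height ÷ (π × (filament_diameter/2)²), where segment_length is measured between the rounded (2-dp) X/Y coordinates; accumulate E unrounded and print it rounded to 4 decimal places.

At z = 11.1 mm: the r=4 cylinder gives a regular 6-gon of circumradius 4 (constant along its height); the cube at (5.5, 15.5) is absent (z outside [16, 29]); Combining (union): only the r=4 cylinder is present, so the union is just that shape — 1 connected region; the cube at (-1, 15) is not intersected at this z (z outside [12, 16]); Taking the first minus the rest: none of the subtracted shapes is present at this height, so that combined region is unchanged — 1 connected region. The outline is a single polygon with 6 vertices. Extrusion per mm of travel: 0.4 × 0.3 / (π × 0.875²) = 0.049890. Accumulating E over each segment gives final E = 1.1967.

G0 X-4.00 Y0.00 Z11.10
G1 X-2.00 Y-3.46 E0.1994
G1 X2.00 Y-3.46 E0.3989
G1 X4.00 Y0.00 E0.5983
G1 X2.00 Y3.46 E0.7977
G1 X-2.00 Y3.46 E0.9973
G1 X-4.00 Y0.00 E1.1967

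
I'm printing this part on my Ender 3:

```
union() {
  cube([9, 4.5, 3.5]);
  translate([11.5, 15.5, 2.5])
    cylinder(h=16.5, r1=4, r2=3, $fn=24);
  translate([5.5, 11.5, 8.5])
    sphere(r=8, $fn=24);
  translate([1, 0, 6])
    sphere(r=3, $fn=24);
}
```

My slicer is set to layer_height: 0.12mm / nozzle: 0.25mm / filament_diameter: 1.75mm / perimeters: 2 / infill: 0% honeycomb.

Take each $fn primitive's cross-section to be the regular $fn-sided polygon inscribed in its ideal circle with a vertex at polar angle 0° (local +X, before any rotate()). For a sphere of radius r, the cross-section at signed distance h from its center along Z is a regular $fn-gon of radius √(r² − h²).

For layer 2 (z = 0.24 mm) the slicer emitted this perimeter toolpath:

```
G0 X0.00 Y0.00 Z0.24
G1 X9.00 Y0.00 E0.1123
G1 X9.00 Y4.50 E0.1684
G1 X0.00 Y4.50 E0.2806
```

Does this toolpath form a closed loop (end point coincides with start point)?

Start point (G0): (0.00, 0.00). End point (last G1): the path does not return to the start — open.

no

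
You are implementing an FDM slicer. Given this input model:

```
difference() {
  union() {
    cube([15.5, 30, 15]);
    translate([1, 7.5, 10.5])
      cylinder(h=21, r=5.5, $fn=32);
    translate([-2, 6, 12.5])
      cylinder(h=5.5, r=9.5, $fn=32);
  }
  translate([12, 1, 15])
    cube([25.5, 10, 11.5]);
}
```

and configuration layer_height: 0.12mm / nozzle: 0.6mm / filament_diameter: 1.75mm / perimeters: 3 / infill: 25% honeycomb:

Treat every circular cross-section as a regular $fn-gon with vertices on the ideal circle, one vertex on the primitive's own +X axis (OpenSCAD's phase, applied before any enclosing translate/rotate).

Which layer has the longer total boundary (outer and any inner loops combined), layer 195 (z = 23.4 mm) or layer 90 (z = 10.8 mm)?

Layer 195 (z = 23.4): the cube is not intersected at this z (z outside [0, 15]); the r=5.5 cylinder at (1, 7.5) contributes a regular 32-gon of circumradius 5.5 (perimeter = 2·32·5.500·sin(180°/32) = 34.50 mm); the cylinder at (-2, 6) does not reach this height (z outside [12.5, 18]); Merging all regions: only the r=5.5 cylinder at (1, 7.5) is present, so the union is just that shape — boundary = 34.50 mm; the cube at (12, 1) (footprint 25.5×10) is included at this height (perimeter 71.00 mm); Subtracting the remaining from the first: starting from that combined region, the 25.5×10 cube at (12, 1) misses the remaining region (no effect) — boundary = 34.50 mm. So its perimeter = 34.50 mm. Layer 90 (z = 10.8): the cube (footprint 15.5×30) is included at this height (perimeter 91.00 mm); the r=5.5 cylinder at (1, 7.5) gives a regular 32-gon of circumradius 5.5 (constant along its height) (perimeter = 2·32·5.500·sin(180°/32) = 34.50 mm); the cylinder at (-2, 6) is absent (z outside [12.5, 18]); Merging all regions: the regions partially overlap (shared area 58.11 mm²), so the edge portions inside another operand are dropped and the merged outline is re-measured after clipping — boundary = 95.44 mm; the cube at (12, 1) is not intersected at this z (z outside [15, 26.5]); After the difference (first − rest): none of the subtracted shapes is present at this height, so the result so far is unchanged — boundary = 95.44 mm. So its perimeter = 95.44 mm. Layer 90 is larger (95.44 vs 34.50 mm).

layer 90 (z = 10.8 mm)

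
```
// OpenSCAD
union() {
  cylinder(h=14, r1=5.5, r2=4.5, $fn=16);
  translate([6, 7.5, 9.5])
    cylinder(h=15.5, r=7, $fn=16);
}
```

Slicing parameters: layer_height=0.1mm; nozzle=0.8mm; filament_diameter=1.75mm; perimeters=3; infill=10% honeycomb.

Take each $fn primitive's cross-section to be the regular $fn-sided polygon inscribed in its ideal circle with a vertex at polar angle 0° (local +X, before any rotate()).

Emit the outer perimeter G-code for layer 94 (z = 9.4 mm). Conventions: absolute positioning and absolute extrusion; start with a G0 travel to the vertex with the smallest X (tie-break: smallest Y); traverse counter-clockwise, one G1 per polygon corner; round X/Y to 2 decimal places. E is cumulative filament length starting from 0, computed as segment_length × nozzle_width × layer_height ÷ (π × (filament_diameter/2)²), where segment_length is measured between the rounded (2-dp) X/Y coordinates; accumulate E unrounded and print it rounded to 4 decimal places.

At z = 9.4 mm: the cone contributes a regular 16-gon of circumradius 4.829 (interpolated between r1=5.5 and r2=4.5 at t=0.671); the cylinder at (6, 7.5) is not intersected at this z (z outside [9.5, 25]); Merging all regions: only the cone is present, so the union is just that shape — 1 connected region. The outline is a single polygon with 16 vertices. Extrusion per mm of travel: 0.8 × 0.1 / (π × 0.875²) = 0.033260. Accumulating E over each segment gives final E = 1.0024.

G0 X-4.83 Y0.00 Z9.40
G1 X-4.46 Y-1.85 E0.0627
G1 X-3.41 Y-3.41 E0.1253
G1 X-1.85 Y-4.46 E0.1878
G1 X0.00 Y-4.83 E0.2506
G1 X1.85 Y-4.46 E0.3133
G1 X3.41 Y-3.41 E0.3759
G1 X4.46 Y-1.85 E0.4384
G1 X4.83 Y0.00 E0.5012
G1 X4.46 Y1.85 E0.5639
G1 X3.41 Y3.41 E0.6265
G1 X1.85 Y4.46 E0.6890
G1 X0.00 Y4.83 E0.7518
G1 X-1.85 Y4.46 E0.8145
G1 X-3.41 Y3.41 E0.8771
G1 X-4.46 Y1.85 E0.9396
G1 X-4.83 Y0.00 E1.0024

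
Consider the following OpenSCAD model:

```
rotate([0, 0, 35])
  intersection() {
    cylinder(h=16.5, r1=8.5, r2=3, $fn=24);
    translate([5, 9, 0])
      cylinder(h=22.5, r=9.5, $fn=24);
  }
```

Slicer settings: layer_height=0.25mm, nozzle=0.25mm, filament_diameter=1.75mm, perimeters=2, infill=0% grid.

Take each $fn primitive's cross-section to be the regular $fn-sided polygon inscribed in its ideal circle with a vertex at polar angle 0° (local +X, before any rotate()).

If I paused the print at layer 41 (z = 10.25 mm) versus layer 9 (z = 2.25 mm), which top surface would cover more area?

layer 9 (z = 2.25 mm)

Layer 41 (z = 10.25): the cone contributes a regular 24-gon of circumradius 5.083 (interpolated between r1=8.5 and r2=3 at t=0.621) (area = (24/2)·5.083²·sin(360°/24) = 80.26 mm²); the cylinder at (5, 9): section is a regular 24-gon, circumradius r=9.5 (area = (24/2)·9.500²·sin(360°/24) = 280.30 mm²); After intersecting: the r=9.5 cylinder at (5, 9) partially overlaps the cone; clipping to the common part keeps 27.45 mm² — area = 27.45 mm²; (whole slice rotated 35° about Z — lengths, areas and connectivity unchanged). So its area = 27.45 mm². Layer 9 (z = 2.25): the cone contributes a regular 24-gon of circumradius 7.750 (interpolated between r1=8.5 and r2=3 at t=0.136) (area = (24/2)·7.750²·sin(360°/24) = 186.54 mm²); the cylinder at (5, 9): section is a regular 24-gon, circumradius r=9.5 (area = (24/2)·9.500²·sin(360°/24) = 280.30 mm²); Taking the intersection: the r=9.5 cylinder at (5, 9) partially overlaps the cone; clipping to the common part keeps 65.13 mm² — area = 65.13 mm²; (rotated 35° about Z; rotation is an isometry so areas/perimeters/island counts are preserved). So its area = 65.13 mm². Layer 9 is larger (65.13 vs 27.45 mm²).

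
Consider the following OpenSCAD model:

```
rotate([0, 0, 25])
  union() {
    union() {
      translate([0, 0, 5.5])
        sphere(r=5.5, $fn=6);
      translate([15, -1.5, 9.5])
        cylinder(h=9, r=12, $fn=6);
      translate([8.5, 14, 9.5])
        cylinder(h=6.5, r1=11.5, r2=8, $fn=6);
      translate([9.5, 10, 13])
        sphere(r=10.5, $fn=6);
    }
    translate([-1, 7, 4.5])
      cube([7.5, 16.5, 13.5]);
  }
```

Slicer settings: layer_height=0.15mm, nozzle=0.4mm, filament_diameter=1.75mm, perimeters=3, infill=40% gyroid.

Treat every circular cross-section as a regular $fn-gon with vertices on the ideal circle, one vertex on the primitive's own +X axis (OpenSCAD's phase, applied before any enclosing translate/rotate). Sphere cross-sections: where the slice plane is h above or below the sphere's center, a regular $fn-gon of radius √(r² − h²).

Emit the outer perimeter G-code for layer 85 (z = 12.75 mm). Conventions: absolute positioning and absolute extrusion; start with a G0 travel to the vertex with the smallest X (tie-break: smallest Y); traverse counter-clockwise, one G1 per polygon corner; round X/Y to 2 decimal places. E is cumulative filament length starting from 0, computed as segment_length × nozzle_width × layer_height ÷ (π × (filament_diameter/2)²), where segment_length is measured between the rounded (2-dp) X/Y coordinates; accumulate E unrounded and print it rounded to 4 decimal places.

G0 X-10.84 Y20.88 Z12.75
G1 X-7.01 Y12.66 E0.2262
G1 X-7.05 Y12.16 E0.2387
G1 X-6.64 Y11.87 E0.2513
G1 X-3.86 Y5.92 E0.4151
G1 X-2.29 Y6.65 E0.4583
G1 X3.47 Y2.62 E0.6336
G1 X3.60 Y2.68 E0.6372
G1 X3.35 Y-0.09 E0.7066
G1 X13.18 Y-6.97 E1.0059
G1 X24.06 Y-1.90 E1.3053
G1 X25.10 Y10.05 E1.6045
G1 X15.27 Y16.93 E1.9038
G1 X13.79 Y16.24 E1.9446
G1 X13.90 Y17.51 E1.9764
G1 X10.57 Y19.84 E2.0777
G1 X10.62 Y20.40 E2.0918
G1 X2.64 Y25.99 E2.3348
G1 X-3.59 Y23.09 E2.5062
G1 X-4.04 Y24.05 E2.5327
G1 X-10.84 Y20.88 E2.7198

At z = 12.75 mm: the sphere is absent (|z−center|=7.250 > r=5.5); the cylinder at (15, -1.5): section is a regular 6-gon, circumradius r=12; the cone at (8.5, 14) contributes a regular 6-gon of circumradius 9.750 (interpolated between r1=11.5 and r2=8 at t=0.500); the sphere at (9.5, 10): section is a regular 6-gon, circumradius = √(r²−h²) = √(10.5²−0.25²) = 10.497; Combining (union): the regions partially overlap (shared area 271.59 mm²), so overlapping operands fuse into one piece — 1 connected region; the cube at (-1, 7) (footprint 7.5×16.5) is included at this height; Merging all regions: the regions partially overlap (shared area 92.85 mm²), so overlapping operands fuse into one piece — 1 connected region; (whole slice rotated 25° about Z — lengths, areas and connectivity unchanged). The outline is a single polygon with 20 vertices. Extrusion per mm of travel: 0.4 × 0.15 / (π × 0.875²) = 0.024945. Accumulating E over each segment gives final E = 2.7198.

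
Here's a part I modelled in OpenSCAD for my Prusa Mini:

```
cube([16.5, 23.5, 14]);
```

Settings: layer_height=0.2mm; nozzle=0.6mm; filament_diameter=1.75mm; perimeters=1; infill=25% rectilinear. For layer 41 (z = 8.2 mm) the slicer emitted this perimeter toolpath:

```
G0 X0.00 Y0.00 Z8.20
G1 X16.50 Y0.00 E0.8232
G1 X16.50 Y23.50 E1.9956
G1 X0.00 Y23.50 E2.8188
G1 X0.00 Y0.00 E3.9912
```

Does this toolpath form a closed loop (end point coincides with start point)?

yes

Start point (G0): (0.00, 0.00). End point (last G1): the path returns to the start — closed.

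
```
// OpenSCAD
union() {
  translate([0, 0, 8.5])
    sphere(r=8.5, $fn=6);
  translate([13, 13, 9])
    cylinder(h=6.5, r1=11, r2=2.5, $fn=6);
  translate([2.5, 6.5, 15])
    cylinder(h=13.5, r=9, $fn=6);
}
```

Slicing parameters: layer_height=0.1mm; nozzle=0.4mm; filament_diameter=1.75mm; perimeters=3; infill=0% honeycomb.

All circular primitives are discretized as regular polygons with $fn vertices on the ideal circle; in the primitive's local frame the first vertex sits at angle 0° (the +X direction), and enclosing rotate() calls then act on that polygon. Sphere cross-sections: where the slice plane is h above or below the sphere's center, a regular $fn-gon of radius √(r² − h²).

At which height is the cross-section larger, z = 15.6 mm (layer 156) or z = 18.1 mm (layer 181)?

layer 156 (z = 15.6 mm)

Layer 156 (z = 15.6): the r=8.5 sphere slices to a regular 6-gon of circumradius 4.673 (√(r²−h²) with h=7.1 from center) (area = (6/2)·4.673²·sin(360°/6) = 56.74 mm²); the cone at (13, 13) does not reach this height (z outside [9, 15.5]); the cylinder at (2.5, 6.5): section is a regular 6-gon, circumradius r=9 (area = (6/2)·9.000²·sin(360°/6) = 210.44 mm²); Combining (union): the regions partially overlap — summed areas 267.19 mm² minus the doubly-counted overlap 35.40 mm² gives 231.78 mm² — area = 231.78 mm². So its area = 231.78 mm². Layer 181 (z = 18.1): the sphere is not intersected at this z (|z−center|=9.600 > r=8.5); the cone at (13, 13) is not intersected at this z (z outside [9, 15.5]); the r=9 cylinder at (2.5, 6.5) gives a regular 6-gon of circumradius 9 (constant along its height) (area = (6/2)·9.000²·sin(360°/6) = 210.44 mm²); Combining (union): only the r=9 cylinder at (2.5, 6.5) is present, so the union is just that shape — area = 210.44 mm². So its area = 210.44 mm². Layer 156 is larger (231.78 vs 210.44 mm²).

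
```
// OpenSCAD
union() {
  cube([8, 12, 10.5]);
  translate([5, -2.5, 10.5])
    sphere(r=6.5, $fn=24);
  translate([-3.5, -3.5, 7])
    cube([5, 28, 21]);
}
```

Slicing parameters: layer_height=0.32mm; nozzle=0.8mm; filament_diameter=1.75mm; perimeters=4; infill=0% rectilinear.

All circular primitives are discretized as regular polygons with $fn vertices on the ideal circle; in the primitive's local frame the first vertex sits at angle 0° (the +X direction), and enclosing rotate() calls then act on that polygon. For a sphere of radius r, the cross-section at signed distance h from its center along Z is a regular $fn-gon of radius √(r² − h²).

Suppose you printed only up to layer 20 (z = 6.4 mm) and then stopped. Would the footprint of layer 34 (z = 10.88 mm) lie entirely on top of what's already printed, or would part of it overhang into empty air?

part overhangs

Compare the two slices. At z = 6.4: the cube (footprint 8×12) is included at this height (area 96.00 mm²); the r=6.5 sphere at (5, -2.5) contributes a regular 24-gon of circumradius √(6.5²−4.1²) = 5.044 (area = (24/2)·5.044²·sin(360°/24) = 79.01 mm²); the cube at (-3.5, -3.5) does not reach this height (z outside [7, 28]); Merging all regions: the regions partially overlap — summed areas 175.01 mm² minus the doubly-counted overlap 14.35 mm² gives 160.66 mm² — area = 160.66 mm². At z = 10.88: the cube is absent (z outside [0, 10.5]); the r=6.5 sphere at (5, -2.5) slices to a regular 24-gon of circumradius 6.489 (√(r²−h²) with h=0.38 from center) (area = (24/2)·6.489²·sin(360°/24) = 130.77 mm²); the cube at (-3.5, -3.5) (footprint 5×28) is included at this height (area 140.00 mm²); Merging all regions: the regions partially overlap — summed areas 270.77 mm² minus the doubly-counted overlap 14.19 mm² gives 256.58 mm² — area = 256.58 mm². Checking containment: at z = 10.88 the cross-section extends beyond the z = 6.4 cross-section by about 150.12 mm².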